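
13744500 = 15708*875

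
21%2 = 1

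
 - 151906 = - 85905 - 66001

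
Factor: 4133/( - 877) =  - 877^( - 1)*4133^1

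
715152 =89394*8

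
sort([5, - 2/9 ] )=[-2/9 , 5 ] 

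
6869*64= 439616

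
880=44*20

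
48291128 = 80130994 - 31839866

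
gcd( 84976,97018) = 2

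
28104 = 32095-3991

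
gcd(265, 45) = 5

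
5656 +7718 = 13374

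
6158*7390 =45507620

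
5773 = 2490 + 3283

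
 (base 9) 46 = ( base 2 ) 101010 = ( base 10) 42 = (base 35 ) 17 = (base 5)132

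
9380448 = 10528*891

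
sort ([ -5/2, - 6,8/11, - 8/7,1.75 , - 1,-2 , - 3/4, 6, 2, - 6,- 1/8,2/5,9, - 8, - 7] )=[ - 8, - 7,-6 , - 6, - 5/2, - 2, - 8/7, - 1,  -  3/4 , - 1/8,2/5 , 8/11,  1.75,2 , 6,9 ]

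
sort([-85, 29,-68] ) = [ - 85, - 68, 29]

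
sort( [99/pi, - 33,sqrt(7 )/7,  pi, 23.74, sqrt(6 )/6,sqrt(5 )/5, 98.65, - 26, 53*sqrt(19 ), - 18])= [-33, - 26, - 18,sqrt(7 )/7,sqrt(6)/6, sqrt( 5 )/5, pi, 23.74, 99/pi, 98.65, 53*sqrt(19 )]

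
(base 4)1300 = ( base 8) 160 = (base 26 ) 48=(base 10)112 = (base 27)44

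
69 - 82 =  - 13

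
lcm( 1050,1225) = 7350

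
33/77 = 3/7 = 0.43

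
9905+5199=15104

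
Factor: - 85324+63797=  - 21527 = - 11^1 * 19^1* 103^1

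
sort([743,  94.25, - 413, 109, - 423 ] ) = [- 423,-413, 94.25, 109 , 743 ] 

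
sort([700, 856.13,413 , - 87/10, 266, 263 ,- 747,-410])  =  [-747, - 410, - 87/10, 263,266, 413,700,856.13]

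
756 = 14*54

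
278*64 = 17792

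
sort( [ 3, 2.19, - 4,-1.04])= [ - 4,  -  1.04,2.19, 3]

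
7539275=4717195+2822080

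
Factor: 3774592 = 2^7  *37^1* 797^1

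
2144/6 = 1072/3 = 357.33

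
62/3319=62/3319 = 0.02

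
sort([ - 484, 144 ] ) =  [ -484, 144]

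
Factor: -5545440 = -2^5*3^2*5^1*3851^1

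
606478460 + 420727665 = 1027206125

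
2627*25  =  65675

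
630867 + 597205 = 1228072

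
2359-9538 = -7179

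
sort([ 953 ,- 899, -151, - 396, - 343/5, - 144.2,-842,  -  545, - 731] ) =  [ - 899, -842 , - 731 , - 545, - 396,  -  151, - 144.2, - 343/5,  953]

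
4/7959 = 4/7959 = 0.00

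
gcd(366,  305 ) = 61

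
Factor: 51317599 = 51317599^1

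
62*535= 33170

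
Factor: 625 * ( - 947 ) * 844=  - 2^2*5^4*211^1*947^1=-499542500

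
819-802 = 17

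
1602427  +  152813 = 1755240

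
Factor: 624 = 2^4*3^1*13^1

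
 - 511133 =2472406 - 2983539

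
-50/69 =-50/69 = - 0.72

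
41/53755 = 41/53755 = 0.00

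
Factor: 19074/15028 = 2^( - 1)* 3^1  *  11^1 * 13^( - 1) = 33/26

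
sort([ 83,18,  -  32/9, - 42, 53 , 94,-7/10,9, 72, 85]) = [ - 42,-32/9 ,-7/10,9,18 , 53, 72, 83, 85,94]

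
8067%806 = 7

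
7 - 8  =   - 1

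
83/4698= 83/4698 = 0.02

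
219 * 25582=5602458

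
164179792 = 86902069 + 77277723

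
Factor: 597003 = 3^1*11^1*79^1*229^1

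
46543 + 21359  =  67902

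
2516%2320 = 196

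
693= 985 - 292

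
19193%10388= 8805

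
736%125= 111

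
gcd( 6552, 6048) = 504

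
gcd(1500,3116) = 4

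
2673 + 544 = 3217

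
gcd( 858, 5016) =66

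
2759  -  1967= 792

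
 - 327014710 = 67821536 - 394836246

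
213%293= 213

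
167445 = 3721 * 45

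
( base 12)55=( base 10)65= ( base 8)101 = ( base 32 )21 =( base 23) 2j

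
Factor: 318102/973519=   2^1 *3^1*787^( - 1)*1237^(-1)*53017^1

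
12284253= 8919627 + 3364626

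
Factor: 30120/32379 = 2^3*5^1*43^( - 1) =40/43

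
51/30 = 17/10= 1.70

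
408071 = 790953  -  382882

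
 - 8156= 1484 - 9640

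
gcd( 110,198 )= 22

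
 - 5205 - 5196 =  - 10401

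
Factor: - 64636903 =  - 1103^1*58601^1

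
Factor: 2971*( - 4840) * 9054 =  - 130193260560 = - 2^4*3^2 * 5^1 * 11^2 *503^1*2971^1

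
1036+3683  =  4719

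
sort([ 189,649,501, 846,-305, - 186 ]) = [ - 305,  -  186, 189,  501, 649,846 ]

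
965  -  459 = 506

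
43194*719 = 31056486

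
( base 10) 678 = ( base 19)1GD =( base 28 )o6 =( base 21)1b6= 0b1010100110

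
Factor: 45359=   67^1* 677^1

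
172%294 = 172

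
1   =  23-22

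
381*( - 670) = -255270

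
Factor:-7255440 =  - 2^4*3^3*5^1*3359^1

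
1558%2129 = 1558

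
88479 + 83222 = 171701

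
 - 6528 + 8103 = 1575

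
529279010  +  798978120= 1328257130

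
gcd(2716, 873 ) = 97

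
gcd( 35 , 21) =7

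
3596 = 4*899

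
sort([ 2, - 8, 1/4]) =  [ - 8, 1/4, 2 ] 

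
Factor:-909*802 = - 2^1*3^2*101^1* 401^1 = - 729018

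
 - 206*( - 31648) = 6519488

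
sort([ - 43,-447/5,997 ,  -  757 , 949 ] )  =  [ - 757 , - 447/5,-43 , 949,997]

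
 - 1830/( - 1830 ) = 1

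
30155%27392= 2763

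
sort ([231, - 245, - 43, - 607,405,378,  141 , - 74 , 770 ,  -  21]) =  [ - 607, - 245, - 74, - 43,-21, 141,231,378, 405, 770]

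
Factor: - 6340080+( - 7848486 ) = - 2^1*3^1*7^1*499^1*677^1 = - 14188566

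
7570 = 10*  757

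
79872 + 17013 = 96885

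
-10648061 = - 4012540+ - 6635521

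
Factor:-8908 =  - 2^2*17^1*131^1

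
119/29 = 4+3/29 = 4.10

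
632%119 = 37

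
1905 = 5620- 3715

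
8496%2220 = 1836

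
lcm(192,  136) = 3264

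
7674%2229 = 987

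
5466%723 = 405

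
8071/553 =14 + 47/79 = 14.59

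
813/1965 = 271/655=0.41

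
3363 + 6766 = 10129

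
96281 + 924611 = 1020892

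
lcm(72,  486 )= 1944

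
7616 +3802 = 11418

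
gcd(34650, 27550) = 50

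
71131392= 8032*8856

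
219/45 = 73/15 = 4.87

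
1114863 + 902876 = 2017739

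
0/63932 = 0= 0.00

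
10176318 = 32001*318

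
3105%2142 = 963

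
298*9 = 2682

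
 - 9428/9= -9428/9 = - 1047.56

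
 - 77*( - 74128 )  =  5707856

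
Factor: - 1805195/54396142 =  - 2^( - 1) *5^1*7^1*37^(-1)*51577^1*735083^( - 1)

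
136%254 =136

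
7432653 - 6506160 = 926493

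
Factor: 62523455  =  5^1*12504691^1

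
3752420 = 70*53606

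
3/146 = 3/146 = 0.02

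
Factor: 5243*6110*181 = 5798286130=2^1 * 5^1*7^2  *  13^1*47^1*107^1*181^1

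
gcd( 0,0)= 0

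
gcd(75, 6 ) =3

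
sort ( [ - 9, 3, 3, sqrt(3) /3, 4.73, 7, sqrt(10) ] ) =[ - 9,sqrt(3) /3, 3, 3,  sqrt(10 ), 4.73, 7]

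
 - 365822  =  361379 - 727201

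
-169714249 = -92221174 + -77493075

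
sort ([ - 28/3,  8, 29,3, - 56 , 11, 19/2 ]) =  [  -  56, - 28/3,3, 8, 19/2,11,29]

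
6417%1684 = 1365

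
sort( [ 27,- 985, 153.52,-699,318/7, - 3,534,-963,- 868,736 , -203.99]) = [ -985, - 963, - 868, - 699,-203.99,-3,27 , 318/7,  153.52,  534,736 ]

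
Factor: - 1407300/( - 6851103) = 469100/2283701  =  2^2*5^2*7^( - 1 )*107^( - 1)*3049^( - 1)*4691^1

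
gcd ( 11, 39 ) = 1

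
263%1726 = 263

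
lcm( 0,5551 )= 0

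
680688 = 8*85086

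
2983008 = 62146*48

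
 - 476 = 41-517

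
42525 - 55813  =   - 13288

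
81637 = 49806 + 31831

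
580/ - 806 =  - 290/403 = - 0.72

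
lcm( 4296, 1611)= 12888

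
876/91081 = 876/91081 = 0.01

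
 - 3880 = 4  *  ( - 970 )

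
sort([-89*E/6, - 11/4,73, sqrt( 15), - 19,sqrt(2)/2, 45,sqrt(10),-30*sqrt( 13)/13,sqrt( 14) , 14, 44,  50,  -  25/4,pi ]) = [ - 89*E/6, - 19,-30*sqrt( 13 ) /13, - 25/4, - 11/4,sqrt( 2)/2, pi , sqrt(10), sqrt( 14 ), sqrt( 15),14,  44 , 45,50,73]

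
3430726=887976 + 2542750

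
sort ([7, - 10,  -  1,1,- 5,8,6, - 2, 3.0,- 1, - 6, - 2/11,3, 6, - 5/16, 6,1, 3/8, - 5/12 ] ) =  [ - 10, - 6,- 5, - 2,-1, - 1,-5/12, - 5/16, - 2/11,3/8, 1,1,3.0,3, 6,6,6,  7, 8 ]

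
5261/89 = 59+10/89 = 59.11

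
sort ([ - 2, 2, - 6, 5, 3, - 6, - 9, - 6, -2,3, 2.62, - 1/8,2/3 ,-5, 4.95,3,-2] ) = [ - 9 , - 6 ,-6, - 6,-5, - 2 , -2, - 2,  -  1/8, 2/3, 2,2.62,3 , 3,3, 4.95 , 5]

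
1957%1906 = 51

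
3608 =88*41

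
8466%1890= 906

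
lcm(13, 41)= 533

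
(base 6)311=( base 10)115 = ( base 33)3g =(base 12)97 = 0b1110011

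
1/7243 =1/7243=0.00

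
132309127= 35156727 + 97152400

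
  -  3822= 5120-8942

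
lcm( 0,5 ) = 0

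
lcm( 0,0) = 0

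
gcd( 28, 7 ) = 7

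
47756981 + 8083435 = 55840416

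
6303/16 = 6303/16 = 393.94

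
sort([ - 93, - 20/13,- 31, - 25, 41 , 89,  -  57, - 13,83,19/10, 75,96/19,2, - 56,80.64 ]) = [-93,- 57 ,  -  56 , - 31, - 25, - 13, - 20/13,19/10,  2,96/19, 41,  75, 80.64,83,89 ]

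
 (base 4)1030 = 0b1001100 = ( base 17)48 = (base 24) 34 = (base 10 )76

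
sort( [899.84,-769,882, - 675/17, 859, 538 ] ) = [ - 769, - 675/17, 538,859, 882,899.84] 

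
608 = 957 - 349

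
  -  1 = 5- 6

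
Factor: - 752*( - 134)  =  2^5*47^1 * 67^1 = 100768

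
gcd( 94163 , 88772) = 1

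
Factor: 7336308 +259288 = 7595596 = 2^2*1277^1*1487^1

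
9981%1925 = 356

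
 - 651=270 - 921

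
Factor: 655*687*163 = 3^1*5^1*131^1 *163^1*229^1 =73347555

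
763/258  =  2 + 247/258=2.96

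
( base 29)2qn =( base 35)209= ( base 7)10112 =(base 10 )2459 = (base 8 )4633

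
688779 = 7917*87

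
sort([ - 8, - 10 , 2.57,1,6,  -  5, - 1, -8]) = [ - 10, - 8,-8, - 5 ,-1,1,2.57, 6] 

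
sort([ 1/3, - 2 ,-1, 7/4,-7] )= [ - 7, - 2, - 1 , 1/3,7/4 ]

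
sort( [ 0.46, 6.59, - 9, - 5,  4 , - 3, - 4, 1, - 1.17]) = [-9, - 5, - 4, - 3 ,-1.17, 0.46, 1,4,6.59]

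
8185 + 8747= 16932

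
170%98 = 72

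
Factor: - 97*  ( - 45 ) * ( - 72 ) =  - 2^3 * 3^4 * 5^1*97^1  =  - 314280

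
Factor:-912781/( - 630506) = 2^( -1 )*17^1*367^( - 1)*859^( - 1) * 53693^1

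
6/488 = 3/244 =0.01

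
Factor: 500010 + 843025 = 1343035 = 5^1*268607^1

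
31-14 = 17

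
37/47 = 37/47 = 0.79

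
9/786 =3/262=0.01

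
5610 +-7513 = -1903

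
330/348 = 55/58 = 0.95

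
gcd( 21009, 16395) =3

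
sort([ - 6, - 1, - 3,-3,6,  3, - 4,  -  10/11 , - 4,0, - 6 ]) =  [ - 6, - 6, - 4, - 4, - 3, - 3, - 1, - 10/11, 0, 3,6] 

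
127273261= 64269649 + 63003612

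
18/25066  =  9/12533= 0.00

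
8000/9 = 888 + 8/9 = 888.89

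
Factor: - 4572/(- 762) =2^1 * 3^1 =6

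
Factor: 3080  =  2^3*5^1 * 7^1*11^1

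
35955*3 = 107865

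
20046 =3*6682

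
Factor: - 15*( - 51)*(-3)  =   - 3^3*5^1*17^1 = - 2295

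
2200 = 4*550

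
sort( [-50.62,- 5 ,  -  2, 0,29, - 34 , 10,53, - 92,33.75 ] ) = [ - 92, - 50.62, - 34, - 5,-2,0,10,29 , 33.75,53]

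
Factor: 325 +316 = 641^1  =  641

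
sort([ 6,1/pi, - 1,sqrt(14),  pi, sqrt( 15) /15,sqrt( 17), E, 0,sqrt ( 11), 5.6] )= [  -  1,0,sqrt ( 15 )/15,  1/pi, E,  pi,  sqrt( 11), sqrt(14 ),  sqrt( 17), 5.6, 6]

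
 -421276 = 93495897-93917173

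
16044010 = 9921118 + 6122892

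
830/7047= 830/7047 = 0.12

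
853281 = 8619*99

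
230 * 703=161690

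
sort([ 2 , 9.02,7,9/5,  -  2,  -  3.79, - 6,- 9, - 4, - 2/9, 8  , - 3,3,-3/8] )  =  [- 9,-6, - 4, - 3.79, - 3,- 2, - 3/8, - 2/9,9/5,2,3,  7,8, 9.02]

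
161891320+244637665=406528985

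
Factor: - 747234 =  - 2^1*3^2*41513^1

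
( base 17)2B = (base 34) 1B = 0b101101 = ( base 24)1L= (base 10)45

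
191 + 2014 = 2205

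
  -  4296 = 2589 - 6885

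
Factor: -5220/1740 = -3= - 3^1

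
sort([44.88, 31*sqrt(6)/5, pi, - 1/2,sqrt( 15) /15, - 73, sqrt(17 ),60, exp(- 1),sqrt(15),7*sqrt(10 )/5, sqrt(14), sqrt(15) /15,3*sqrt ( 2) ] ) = [ - 73,  -  1/2, sqrt( 15)/15, sqrt(15 )/15, exp( - 1 ), pi, sqrt(14),sqrt(15), sqrt( 17 ),3*sqrt( 2 ), 7 * sqrt( 10) /5, 31 * sqrt(6 ) /5, 44.88,  60 ] 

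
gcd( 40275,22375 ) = 4475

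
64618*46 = 2972428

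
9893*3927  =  38849811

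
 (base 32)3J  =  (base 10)115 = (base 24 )4j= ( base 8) 163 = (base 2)1110011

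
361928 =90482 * 4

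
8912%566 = 422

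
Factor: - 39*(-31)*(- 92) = -111228 = - 2^2*3^1*13^1*23^1*31^1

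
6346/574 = 3173/287 = 11.06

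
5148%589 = 436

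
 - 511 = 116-627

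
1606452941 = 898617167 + 707835774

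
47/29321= 47/29321=   0.00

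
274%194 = 80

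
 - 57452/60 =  - 958+7/15 = -957.53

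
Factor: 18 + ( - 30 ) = - 2^2* 3^1 = - 12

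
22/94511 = 22/94511 = 0.00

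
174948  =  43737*4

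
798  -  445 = 353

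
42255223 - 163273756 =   -  121018533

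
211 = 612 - 401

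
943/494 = 1 + 449/494 = 1.91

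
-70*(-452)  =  31640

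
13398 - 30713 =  - 17315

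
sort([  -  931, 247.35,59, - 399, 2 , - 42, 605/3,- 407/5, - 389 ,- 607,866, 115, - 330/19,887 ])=[  -  931, - 607, - 399, - 389, - 407/5, - 42,-330/19,  2, 59, 115,605/3,247.35, 866 , 887 ]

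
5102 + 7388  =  12490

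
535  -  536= - 1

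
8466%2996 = 2474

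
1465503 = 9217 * 159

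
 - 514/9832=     -  1 + 4659/4916   =  -0.05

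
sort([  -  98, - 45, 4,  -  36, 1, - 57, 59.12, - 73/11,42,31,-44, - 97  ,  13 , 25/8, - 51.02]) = [ - 98, - 97, - 57, -51.02 , - 45, - 44, - 36, - 73/11, 1,  25/8,4 , 13,31 , 42,  59.12]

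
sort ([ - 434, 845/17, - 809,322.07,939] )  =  [ - 809, - 434, 845/17,322.07,939]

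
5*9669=48345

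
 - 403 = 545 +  - 948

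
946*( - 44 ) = -41624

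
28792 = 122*236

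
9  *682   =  6138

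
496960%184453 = 128054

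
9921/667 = 9921/667 = 14.87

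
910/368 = 2 + 87/184=2.47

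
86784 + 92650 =179434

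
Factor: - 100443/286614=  - 2^( - 1)*3^(-1)*7^1*4783^1*15923^(  -  1) = - 33481/95538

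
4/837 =4/837 = 0.00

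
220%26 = 12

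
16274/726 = 22  +  151/363 =22.42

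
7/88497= 7/88497  =  0.00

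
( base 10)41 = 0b101001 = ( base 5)131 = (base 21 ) 1K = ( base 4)221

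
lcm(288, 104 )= 3744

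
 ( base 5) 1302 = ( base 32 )6a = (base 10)202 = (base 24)8A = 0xCA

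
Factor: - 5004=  - 2^2*3^2*139^1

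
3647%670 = 297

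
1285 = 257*5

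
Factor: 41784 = 2^3 * 3^1*1741^1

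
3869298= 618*6261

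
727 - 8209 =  - 7482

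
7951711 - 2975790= 4975921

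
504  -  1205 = -701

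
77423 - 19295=58128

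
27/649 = 27/649 = 0.04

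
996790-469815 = 526975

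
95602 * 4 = 382408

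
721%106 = 85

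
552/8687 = 552/8687=0.06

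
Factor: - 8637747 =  - 3^1*31^1*131^1*709^1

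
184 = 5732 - 5548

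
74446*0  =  0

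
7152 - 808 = 6344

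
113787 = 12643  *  9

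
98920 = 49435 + 49485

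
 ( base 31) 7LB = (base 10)7389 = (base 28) 9bp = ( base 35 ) 614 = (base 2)1110011011101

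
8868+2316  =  11184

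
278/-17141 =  - 1 + 16863/17141 = -0.02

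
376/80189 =376/80189 = 0.00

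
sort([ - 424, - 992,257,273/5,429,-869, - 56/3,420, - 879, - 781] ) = [ - 992, - 879, - 869,  -  781 ,-424, - 56/3,273/5,  257, 420, 429 ]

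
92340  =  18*5130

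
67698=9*7522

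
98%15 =8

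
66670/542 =123 + 2/271=123.01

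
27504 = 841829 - 814325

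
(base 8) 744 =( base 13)2B3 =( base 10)484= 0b111100100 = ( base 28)h8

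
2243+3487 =5730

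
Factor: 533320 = 2^3*5^1*67^1 * 199^1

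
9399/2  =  9399/2  =  4699.50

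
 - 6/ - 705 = 2/235=0.01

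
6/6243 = 2/2081 = 0.00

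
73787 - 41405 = 32382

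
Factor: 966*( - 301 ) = -2^1 * 3^1*7^2*23^1*43^1 =- 290766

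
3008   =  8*376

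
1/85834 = 1/85834  =  0.00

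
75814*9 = 682326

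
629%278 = 73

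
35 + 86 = 121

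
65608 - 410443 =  - 344835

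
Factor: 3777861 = 3^1*1259287^1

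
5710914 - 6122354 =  - 411440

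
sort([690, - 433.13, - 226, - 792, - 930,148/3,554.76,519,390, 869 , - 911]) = [-930,-911, - 792, - 433.13, - 226,148/3,390,519,554.76,690, 869] 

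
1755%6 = 3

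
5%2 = 1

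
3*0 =0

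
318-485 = - 167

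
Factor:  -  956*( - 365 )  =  348940  =  2^2*5^1*73^1*239^1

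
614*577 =354278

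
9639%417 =48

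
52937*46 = 2435102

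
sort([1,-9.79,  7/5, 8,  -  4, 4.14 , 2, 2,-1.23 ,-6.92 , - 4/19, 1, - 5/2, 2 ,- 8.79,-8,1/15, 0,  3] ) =[ - 9.79, - 8.79, - 8,- 6.92, - 4, - 5/2, - 1.23, - 4/19, 0,  1/15, 1 , 1,7/5, 2,2 , 2, 3,4.14, 8 ]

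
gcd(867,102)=51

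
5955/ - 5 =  - 1191/1= - 1191.00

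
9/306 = 1/34 = 0.03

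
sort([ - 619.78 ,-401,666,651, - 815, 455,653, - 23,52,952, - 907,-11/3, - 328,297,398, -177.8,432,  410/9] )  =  [ - 907, - 815, - 619.78, - 401, - 328, - 177.8, - 23, - 11/3, 410/9,52,297, 398,432, 455,651,653, 666,952]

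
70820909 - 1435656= 69385253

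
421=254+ 167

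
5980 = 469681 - 463701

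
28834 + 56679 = 85513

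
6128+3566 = 9694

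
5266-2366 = 2900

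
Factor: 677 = 677^1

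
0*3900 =0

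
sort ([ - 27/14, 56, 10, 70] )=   [-27/14, 10, 56, 70 ]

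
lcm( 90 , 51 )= 1530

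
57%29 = 28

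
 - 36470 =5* ( - 7294) 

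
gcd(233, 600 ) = 1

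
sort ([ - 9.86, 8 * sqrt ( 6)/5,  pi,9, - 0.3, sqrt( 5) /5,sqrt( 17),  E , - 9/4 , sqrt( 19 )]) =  [ - 9.86, - 9/4,-0.3 , sqrt( 5)/5,  E , pi,8 * sqrt( 6 ) /5,  sqrt( 17 ),sqrt(19 ),9]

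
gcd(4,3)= 1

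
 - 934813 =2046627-2981440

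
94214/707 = 94214/707 = 133.26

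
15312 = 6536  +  8776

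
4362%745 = 637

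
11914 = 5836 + 6078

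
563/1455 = 563/1455 = 0.39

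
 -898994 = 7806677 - 8705671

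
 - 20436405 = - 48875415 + 28439010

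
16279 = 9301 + 6978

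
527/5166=527/5166 = 0.10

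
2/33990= 1/16995 = 0.00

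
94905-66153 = 28752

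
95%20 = 15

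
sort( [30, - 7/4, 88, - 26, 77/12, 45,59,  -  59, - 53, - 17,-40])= [ - 59, - 53,  -  40, - 26,  -  17,  -  7/4, 77/12, 30,45,59, 88] 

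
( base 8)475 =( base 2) 100111101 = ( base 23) di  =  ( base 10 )317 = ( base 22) e9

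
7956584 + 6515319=14471903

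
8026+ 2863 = 10889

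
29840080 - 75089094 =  - 45249014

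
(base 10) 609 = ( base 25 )O9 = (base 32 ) J1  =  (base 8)1141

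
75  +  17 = 92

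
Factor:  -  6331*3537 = -3^3 * 13^1*131^1*487^1 = -22392747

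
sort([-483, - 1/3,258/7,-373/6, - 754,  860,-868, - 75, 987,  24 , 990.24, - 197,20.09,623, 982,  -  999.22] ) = [ - 999.22,-868, -754, - 483, - 197, - 75, - 373/6,-1/3,20.09, 24, 258/7, 623 , 860, 982,987 , 990.24] 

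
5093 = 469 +4624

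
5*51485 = 257425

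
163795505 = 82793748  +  81001757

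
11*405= 4455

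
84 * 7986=670824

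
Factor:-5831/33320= -7/40= - 2^( - 3 ) *5^( - 1 )*7^1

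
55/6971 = 55/6971 = 0.01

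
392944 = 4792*82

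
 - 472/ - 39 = 472/39=12.10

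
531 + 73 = 604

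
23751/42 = 1131/2 =565.50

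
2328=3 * 776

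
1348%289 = 192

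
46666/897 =46666/897 = 52.02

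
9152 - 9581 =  - 429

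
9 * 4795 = 43155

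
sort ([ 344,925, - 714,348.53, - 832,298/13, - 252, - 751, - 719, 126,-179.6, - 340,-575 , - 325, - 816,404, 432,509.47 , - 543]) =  [ - 832,-816 , - 751, -719, - 714,  -  575,-543, - 340,- 325, - 252, - 179.6, 298/13, 126,  344, 348.53, 404 , 432, 509.47, 925] 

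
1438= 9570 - 8132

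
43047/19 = 2265 + 12/19 = 2265.63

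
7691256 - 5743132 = 1948124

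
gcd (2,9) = 1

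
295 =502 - 207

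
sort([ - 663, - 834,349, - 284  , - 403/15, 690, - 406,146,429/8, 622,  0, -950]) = [ - 950, - 834, - 663, - 406, - 284, - 403/15,0,429/8,146, 349, 622, 690 ]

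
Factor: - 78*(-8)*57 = 2^4 * 3^2 * 13^1*19^1 = 35568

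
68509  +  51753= 120262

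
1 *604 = 604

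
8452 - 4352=4100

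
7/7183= 7/7183 = 0.00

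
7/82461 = 7/82461 = 0.00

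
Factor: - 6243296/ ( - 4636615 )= 2^5*5^( - 1)*195103^1*927323^( - 1) 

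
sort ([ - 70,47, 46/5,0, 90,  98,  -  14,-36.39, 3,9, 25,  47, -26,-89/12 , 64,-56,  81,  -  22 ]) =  [-70,-56,-36.39, - 26, - 22, - 14, - 89/12, 0, 3, 9, 46/5,25, 47, 47, 64,81, 90, 98 ]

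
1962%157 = 78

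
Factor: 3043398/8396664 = 507233/1399444 = 2^( - 2 )*37^1*271^( - 1)*1291^( - 1)*13709^1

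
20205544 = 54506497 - 34300953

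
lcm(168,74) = 6216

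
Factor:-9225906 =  - 2^1*3^1*19^1 * 80929^1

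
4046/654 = 6 + 61/327 = 6.19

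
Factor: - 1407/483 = - 67/23 =- 23^(- 1)*67^1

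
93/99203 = 93/99203 =0.00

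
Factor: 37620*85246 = 3206954520 = 2^3*3^2*5^1*7^1*11^1*19^1*6089^1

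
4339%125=89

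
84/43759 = 84/43759=0.00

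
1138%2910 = 1138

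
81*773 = 62613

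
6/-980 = - 3/490=- 0.01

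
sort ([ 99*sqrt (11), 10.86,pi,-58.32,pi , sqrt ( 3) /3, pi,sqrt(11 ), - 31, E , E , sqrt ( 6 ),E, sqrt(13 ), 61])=[ - 58.32 , - 31,sqrt( 3 ) /3, sqrt(6),E, E,E, pi,pi, pi,sqrt(11 ) , sqrt(13 ),  10.86,61,99*sqrt( 11)] 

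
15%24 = 15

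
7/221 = 7/221 = 0.03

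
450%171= 108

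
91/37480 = 91/37480 = 0.00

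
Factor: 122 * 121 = 2^1 * 11^2 * 61^1 = 14762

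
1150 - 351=799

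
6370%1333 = 1038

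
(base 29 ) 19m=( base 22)272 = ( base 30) 17E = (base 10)1124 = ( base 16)464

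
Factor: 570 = 2^1*3^1*5^1*19^1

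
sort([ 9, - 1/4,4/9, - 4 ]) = [ - 4, - 1/4,4/9,9 ] 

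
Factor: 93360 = 2^4* 3^1 * 5^1*389^1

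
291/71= 4 + 7/71 = 4.10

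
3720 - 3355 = 365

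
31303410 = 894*35015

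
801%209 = 174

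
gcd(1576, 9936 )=8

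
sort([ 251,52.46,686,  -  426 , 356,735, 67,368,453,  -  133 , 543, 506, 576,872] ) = [ - 426,- 133, 52.46,67,251,356,368,453 , 506,543 , 576, 686,735,  872]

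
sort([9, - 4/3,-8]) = [ - 8,- 4/3,9]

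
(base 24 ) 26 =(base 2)110110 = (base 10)54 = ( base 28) 1q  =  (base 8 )66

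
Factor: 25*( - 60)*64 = -96000 = - 2^8*3^1 * 5^3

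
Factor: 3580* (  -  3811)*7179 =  - 2^2*3^1*5^1*37^1*103^1*179^1 *2393^1 = - 97945825020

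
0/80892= 0  =  0.00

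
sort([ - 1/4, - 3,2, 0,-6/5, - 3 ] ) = [- 3, - 3, -6/5, - 1/4,0, 2]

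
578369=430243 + 148126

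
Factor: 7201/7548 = 2^( - 2)*3^( - 1 )*17^(-1 )*19^1*37^( - 1 )*379^1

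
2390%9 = 5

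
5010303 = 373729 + 4636574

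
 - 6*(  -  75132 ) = 450792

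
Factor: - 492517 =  - 67^1*  7351^1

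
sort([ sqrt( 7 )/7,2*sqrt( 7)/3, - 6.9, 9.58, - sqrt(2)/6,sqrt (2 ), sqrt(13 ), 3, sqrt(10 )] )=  [ -6.9,-sqrt( 2)/6, sqrt(7) /7,sqrt(2) , 2*sqrt ( 7)/3, 3,sqrt( 10), sqrt( 13), 9.58] 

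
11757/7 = 1679 + 4/7 = 1679.57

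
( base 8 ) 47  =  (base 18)23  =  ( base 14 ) 2b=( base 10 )39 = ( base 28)1B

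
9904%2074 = 1608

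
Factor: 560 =2^4* 5^1*7^1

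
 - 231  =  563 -794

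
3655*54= 197370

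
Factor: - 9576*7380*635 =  - 44876008800 = - 2^5*3^4*5^2*7^1*19^1*41^1*127^1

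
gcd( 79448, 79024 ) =8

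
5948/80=74  +  7/20 = 74.35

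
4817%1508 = 293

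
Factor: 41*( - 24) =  - 984=-2^3*  3^1*41^1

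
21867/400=54+267/400= 54.67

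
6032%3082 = 2950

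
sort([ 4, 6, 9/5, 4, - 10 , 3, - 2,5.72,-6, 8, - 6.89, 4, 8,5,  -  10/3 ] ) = [ - 10, - 6.89, - 6, - 10/3, - 2 , 9/5,  3, 4,4, 4, 5 , 5.72, 6, 8,8] 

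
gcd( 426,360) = 6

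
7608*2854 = 21713232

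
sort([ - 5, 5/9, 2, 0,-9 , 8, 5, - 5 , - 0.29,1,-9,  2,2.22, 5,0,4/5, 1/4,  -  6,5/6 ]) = [ - 9, - 9, - 6,-5,-5 , - 0.29, 0,0,1/4,5/9,  4/5, 5/6, 1, 2,2,2.22, 5 , 5,8]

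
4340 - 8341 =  - 4001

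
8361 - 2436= 5925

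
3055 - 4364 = -1309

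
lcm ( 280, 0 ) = 0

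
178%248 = 178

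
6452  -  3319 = 3133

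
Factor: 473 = 11^1*43^1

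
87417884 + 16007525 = 103425409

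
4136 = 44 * 94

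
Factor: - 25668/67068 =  - 31/81  =  - 3^(-4)*31^1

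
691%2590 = 691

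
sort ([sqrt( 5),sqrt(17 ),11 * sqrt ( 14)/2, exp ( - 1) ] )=[ exp(-1 ), sqrt (5), sqrt(17),11 * sqrt( 14 ) /2 ]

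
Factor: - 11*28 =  - 308 = - 2^2*7^1 *11^1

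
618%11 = 2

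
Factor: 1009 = 1009^1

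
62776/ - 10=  - 31388/5 = -  6277.60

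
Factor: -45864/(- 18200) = 3^2*5^(  -  2)*7^1= 63/25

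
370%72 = 10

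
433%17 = 8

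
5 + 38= 43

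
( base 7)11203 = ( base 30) 34P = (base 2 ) 101100011101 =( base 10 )2845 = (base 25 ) 4dk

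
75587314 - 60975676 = 14611638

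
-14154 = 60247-74401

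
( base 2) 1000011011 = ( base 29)ih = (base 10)539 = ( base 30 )ht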